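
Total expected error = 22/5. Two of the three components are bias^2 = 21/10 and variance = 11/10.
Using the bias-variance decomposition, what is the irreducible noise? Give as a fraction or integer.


Total error = bias^2 + variance + irreducible noise. So irreducible noise = 22/5 - 21/10 - 11/10 = 6/5.

6/5


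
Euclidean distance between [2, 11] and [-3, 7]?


d = sqrt(sum of squared differences). (2--3)^2=25, (11-7)^2=16. Sum = 41.

sqrt(41)


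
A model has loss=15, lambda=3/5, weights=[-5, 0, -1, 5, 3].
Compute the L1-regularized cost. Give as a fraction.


L1 norm = sum(|w|) = 14. J = 15 + 3/5 * 14 = 117/5.

117/5


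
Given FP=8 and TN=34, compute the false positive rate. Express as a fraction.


FPR = FP / (FP + TN) = 8 / 42 = 4/21.

4/21


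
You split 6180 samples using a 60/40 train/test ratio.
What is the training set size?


Test set = 6180 * 40% = 2472. Training set = 6180 - 2472 = 3708.

3708


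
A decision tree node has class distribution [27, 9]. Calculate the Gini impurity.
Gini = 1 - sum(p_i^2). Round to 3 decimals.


Total = 36. Proportions: 27/36, 9/36. sum(p_i^2) = 0.6250. Gini = 1 - 0.6250 = 0.3750, which rounds to 0.375.

0.375


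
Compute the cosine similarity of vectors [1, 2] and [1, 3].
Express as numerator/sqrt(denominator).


dot = 7. |a|^2 = 5, |b|^2 = 10. cos = 7/sqrt(50).

7/sqrt(50)


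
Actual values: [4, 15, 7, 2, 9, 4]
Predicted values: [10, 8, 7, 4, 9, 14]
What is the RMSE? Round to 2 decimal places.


MSE = 31.5000. RMSE = sqrt(31.5000) = 5.61.

5.61


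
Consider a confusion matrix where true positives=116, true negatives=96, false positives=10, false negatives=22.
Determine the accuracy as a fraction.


Accuracy = (TP + TN) / (TP + TN + FP + FN) = (116 + 96) / 244 = 53/61.

53/61


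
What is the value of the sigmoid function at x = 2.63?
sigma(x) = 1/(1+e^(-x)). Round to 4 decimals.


sigma(2.63) = 1/(1+e^(-2.63)) = 1/(1+0.072078) = 1/1.072078 = 0.9328.

0.9328


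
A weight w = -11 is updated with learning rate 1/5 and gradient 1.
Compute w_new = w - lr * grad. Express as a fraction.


w_new = -11 - 1/5 * 1 = -11 - 1/5 = -56/5.

-56/5


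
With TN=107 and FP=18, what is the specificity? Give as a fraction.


Specificity = TN / (TN + FP) = 107 / 125 = 107/125.

107/125


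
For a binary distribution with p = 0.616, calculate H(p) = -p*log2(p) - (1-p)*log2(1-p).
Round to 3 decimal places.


H = -0.616*log2(0.616) - 0.384*log2(0.384) = 0.961.

0.961


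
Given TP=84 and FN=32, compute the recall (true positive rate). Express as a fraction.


Recall = TP / (TP + FN) = 84 / 116 = 21/29.

21/29


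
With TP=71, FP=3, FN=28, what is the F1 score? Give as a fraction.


Precision = 71/74 = 71/74. Recall = 71/99 = 71/99. F1 = 2*P*R/(P+R) = 142/173.

142/173


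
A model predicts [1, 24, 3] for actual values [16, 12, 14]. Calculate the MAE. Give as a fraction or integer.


MAE = (1/3) * (|16-1|=15 + |12-24|=12 + |14-3|=11). Sum = 38. MAE = 38/3.

38/3


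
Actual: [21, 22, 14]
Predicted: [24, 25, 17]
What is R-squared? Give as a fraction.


Mean(y) = 19. SS_res = 27. SS_tot = 38. R^2 = 1 - 27/(38) = 11/38.

11/38


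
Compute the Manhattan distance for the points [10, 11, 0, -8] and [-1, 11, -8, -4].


d = sum of absolute differences: |10--1|=11 + |11-11|=0 + |0--8|=8 + |-8--4|=4 = 23.

23


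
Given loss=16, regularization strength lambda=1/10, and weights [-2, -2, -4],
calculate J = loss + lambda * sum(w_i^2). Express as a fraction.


L2 sq norm = sum(w^2) = 24. J = 16 + 1/10 * 24 = 92/5.

92/5


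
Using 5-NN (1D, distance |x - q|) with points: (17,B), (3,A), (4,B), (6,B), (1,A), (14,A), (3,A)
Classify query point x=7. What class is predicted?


Distances: |17-7|=10, |3-7|=4, |4-7|=3, |6-7|=1, |1-7|=6, |14-7|=7, |3-7|=4. 5 nearest: (6,B), (4,B), (3,A), (3,A), (1,A). Counts: {'B': 2, 'A': 3}. Majority class: A.

A


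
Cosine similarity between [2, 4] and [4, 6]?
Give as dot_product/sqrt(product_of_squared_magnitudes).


dot = 32. |a|^2 = 20, |b|^2 = 52. cos = 32/sqrt(1040).

32/sqrt(1040)


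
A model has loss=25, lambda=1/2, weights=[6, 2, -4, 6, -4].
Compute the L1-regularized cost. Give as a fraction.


L1 norm = sum(|w|) = 22. J = 25 + 1/2 * 22 = 36.

36


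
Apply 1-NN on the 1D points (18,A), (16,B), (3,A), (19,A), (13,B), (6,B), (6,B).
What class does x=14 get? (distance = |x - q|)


Distances: |18-14|=4, |16-14|=2, |3-14|=11, |19-14|=5, |13-14|=1, |6-14|=8, |6-14|=8. 1 nearest: (13,B). Counts: {'B': 1}. Majority class: B.

B


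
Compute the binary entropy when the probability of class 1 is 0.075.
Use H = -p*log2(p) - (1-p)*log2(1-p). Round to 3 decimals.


H = -0.075*log2(0.075) - 0.925*log2(0.925) = 0.384.

0.384


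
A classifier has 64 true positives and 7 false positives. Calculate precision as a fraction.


Precision = TP / (TP + FP) = 64 / 71 = 64/71.

64/71


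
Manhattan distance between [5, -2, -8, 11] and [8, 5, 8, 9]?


d = sum of absolute differences: |5-8|=3 + |-2-5|=7 + |-8-8|=16 + |11-9|=2 = 28.

28


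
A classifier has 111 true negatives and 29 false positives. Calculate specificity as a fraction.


Specificity = TN / (TN + FP) = 111 / 140 = 111/140.

111/140


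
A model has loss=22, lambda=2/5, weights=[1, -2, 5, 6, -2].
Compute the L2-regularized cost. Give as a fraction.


L2 sq norm = sum(w^2) = 70. J = 22 + 2/5 * 70 = 50.

50


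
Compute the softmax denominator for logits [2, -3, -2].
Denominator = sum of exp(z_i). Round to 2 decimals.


Denom = e^2=7.3891 + e^-3=0.0498 + e^-2=0.1353. Sum = 7.5742, which rounds to 7.57.

7.57


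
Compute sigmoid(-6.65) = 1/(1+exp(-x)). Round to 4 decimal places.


sigma(-6.65) = 1/(1+e^(6.65)) = 1/(1+772.784326) = 1/773.784326 = 0.0013.

0.0013


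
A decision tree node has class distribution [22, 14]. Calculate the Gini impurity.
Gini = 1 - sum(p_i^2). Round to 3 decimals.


Total = 36. Proportions: 22/36, 14/36. sum(p_i^2) = 0.5247. Gini = 1 - 0.5247 = 0.4753, which rounds to 0.475.

0.475


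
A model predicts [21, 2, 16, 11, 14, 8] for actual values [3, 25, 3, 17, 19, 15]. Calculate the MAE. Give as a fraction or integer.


MAE = (1/6) * (|3-21|=18 + |25-2|=23 + |3-16|=13 + |17-11|=6 + |19-14|=5 + |15-8|=7). Sum = 72. MAE = 12.

12


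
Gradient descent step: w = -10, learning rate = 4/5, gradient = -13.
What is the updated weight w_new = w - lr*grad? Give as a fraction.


w_new = -10 - 4/5 * -13 = -10 - -52/5 = 2/5.

2/5


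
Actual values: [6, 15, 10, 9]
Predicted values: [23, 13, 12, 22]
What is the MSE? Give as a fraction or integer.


MSE = (1/4) * ((6-23)^2=289 + (15-13)^2=4 + (10-12)^2=4 + (9-22)^2=169). Sum = 466. MSE = 233/2.

233/2


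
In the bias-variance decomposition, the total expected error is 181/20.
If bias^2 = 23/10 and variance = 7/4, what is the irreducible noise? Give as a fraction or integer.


Total error = bias^2 + variance + irreducible noise. So irreducible noise = 181/20 - 23/10 - 7/4 = 5.

5


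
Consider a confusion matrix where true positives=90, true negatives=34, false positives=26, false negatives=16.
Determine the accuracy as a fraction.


Accuracy = (TP + TN) / (TP + TN + FP + FN) = (90 + 34) / 166 = 62/83.

62/83


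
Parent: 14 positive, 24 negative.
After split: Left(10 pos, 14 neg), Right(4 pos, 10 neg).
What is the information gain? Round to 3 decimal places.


H(parent) = 0.9495. H(left) = 0.9799, H(right) = 0.8631. Weighted = (24/38)*0.9799 + (14/38)*0.8631 = 0.9369. IG = 0.9495 - 0.9369 = 0.0126, which rounds to 0.013.

0.013


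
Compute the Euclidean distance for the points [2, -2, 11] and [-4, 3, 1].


d = sqrt(sum of squared differences). (2--4)^2=36, (-2-3)^2=25, (11-1)^2=100. Sum = 161.

sqrt(161)


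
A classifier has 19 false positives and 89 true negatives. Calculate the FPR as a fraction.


FPR = FP / (FP + TN) = 19 / 108 = 19/108.

19/108


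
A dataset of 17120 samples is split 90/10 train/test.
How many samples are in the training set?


Test set = 17120 * 10% = 1712. Training set = 17120 - 1712 = 15408.

15408


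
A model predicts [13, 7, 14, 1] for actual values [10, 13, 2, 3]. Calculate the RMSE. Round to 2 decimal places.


MSE = 48.2500. RMSE = sqrt(48.2500) = 6.95.

6.95


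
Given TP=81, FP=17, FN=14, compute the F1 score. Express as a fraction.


Precision = 81/98 = 81/98. Recall = 81/95 = 81/95. F1 = 2*P*R/(P+R) = 162/193.

162/193


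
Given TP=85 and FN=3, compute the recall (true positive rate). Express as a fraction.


Recall = TP / (TP + FN) = 85 / 88 = 85/88.

85/88


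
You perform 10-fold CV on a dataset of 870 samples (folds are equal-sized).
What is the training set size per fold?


Each validation fold has 870/10 = 87 samples. Training set = 870 - 87 = 783.

783


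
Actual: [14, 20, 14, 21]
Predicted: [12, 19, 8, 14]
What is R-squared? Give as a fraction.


Mean(y) = 69/4. SS_res = 90. SS_tot = 171/4. R^2 = 1 - 90/(171/4) = -21/19.

-21/19


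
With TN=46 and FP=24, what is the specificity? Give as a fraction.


Specificity = TN / (TN + FP) = 46 / 70 = 23/35.

23/35


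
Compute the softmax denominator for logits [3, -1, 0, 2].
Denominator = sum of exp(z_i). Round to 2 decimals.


Denom = e^3=20.0855 + e^-1=0.3679 + e^0=1.0000 + e^2=7.3891. Sum = 28.8425, which rounds to 28.84.

28.84


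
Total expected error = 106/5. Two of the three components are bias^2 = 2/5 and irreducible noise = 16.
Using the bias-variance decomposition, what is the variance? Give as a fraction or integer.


Total error = bias^2 + variance + irreducible noise. So variance = 106/5 - 2/5 - 16 = 24/5.

24/5


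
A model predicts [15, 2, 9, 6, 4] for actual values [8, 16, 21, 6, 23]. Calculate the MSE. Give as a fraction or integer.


MSE = (1/5) * ((8-15)^2=49 + (16-2)^2=196 + (21-9)^2=144 + (6-6)^2=0 + (23-4)^2=361). Sum = 750. MSE = 150.

150


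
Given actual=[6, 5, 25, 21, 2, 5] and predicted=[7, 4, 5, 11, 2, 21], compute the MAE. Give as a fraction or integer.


MAE = (1/6) * (|6-7|=1 + |5-4|=1 + |25-5|=20 + |21-11|=10 + |2-2|=0 + |5-21|=16). Sum = 48. MAE = 8.

8


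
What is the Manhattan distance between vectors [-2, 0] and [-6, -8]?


d = sum of absolute differences: |-2--6|=4 + |0--8|=8 = 12.

12


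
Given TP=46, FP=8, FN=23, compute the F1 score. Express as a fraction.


Precision = 46/54 = 23/27. Recall = 46/69 = 2/3. F1 = 2*P*R/(P+R) = 92/123.

92/123


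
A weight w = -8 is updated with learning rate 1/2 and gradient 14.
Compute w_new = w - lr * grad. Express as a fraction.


w_new = -8 - 1/2 * 14 = -8 - 7 = -15.

-15


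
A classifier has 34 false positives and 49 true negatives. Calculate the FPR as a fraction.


FPR = FP / (FP + TN) = 34 / 83 = 34/83.

34/83


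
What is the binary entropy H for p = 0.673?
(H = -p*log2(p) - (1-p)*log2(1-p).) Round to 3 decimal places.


H = -0.673*log2(0.673) - 0.327*log2(0.327) = 0.912.

0.912


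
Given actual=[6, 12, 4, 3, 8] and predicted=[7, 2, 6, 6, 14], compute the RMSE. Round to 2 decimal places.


MSE = 30.0000. RMSE = sqrt(30.0000) = 5.48.

5.48


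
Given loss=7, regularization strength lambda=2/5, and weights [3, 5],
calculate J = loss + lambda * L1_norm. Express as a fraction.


L1 norm = sum(|w|) = 8. J = 7 + 2/5 * 8 = 51/5.

51/5


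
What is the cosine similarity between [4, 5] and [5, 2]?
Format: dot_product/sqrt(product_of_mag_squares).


dot = 30. |a|^2 = 41, |b|^2 = 29. cos = 30/sqrt(1189).

30/sqrt(1189)


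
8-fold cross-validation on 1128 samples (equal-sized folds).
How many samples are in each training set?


Each validation fold has 1128/8 = 141 samples. Training set = 1128 - 141 = 987.

987


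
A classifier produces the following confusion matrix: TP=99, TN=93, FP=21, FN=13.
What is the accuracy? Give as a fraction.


Accuracy = (TP + TN) / (TP + TN + FP + FN) = (99 + 93) / 226 = 96/113.

96/113


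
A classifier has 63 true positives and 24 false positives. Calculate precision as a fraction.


Precision = TP / (TP + FP) = 63 / 87 = 21/29.

21/29


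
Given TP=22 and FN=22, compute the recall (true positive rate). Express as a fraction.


Recall = TP / (TP + FN) = 22 / 44 = 1/2.

1/2


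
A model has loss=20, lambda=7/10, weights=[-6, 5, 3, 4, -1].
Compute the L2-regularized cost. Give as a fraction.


L2 sq norm = sum(w^2) = 87. J = 20 + 7/10 * 87 = 809/10.

809/10


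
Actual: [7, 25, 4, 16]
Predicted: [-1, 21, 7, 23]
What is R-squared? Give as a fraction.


Mean(y) = 13. SS_res = 138. SS_tot = 270. R^2 = 1 - 138/(270) = 22/45.

22/45


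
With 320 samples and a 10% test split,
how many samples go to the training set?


Test set = 320 * 10% = 32. Training set = 320 - 32 = 288.

288


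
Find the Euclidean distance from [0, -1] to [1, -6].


d = sqrt(sum of squared differences). (0-1)^2=1, (-1--6)^2=25. Sum = 26.

sqrt(26)


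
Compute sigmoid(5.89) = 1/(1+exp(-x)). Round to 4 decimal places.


sigma(5.89) = 1/(1+e^(-5.89)) = 1/(1+0.002767) = 1/1.002767 = 0.9972.

0.9972


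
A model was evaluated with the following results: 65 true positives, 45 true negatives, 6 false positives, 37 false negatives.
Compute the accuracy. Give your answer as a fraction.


Accuracy = (TP + TN) / (TP + TN + FP + FN) = (65 + 45) / 153 = 110/153.

110/153


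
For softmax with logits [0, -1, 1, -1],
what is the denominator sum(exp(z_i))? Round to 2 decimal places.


Denom = e^0=1.0000 + e^-1=0.3679 + e^1=2.7183 + e^-1=0.3679. Sum = 4.4541, which rounds to 4.45.

4.45


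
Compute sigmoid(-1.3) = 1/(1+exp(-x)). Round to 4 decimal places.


sigma(-1.3) = 1/(1+e^(1.3)) = 1/(1+3.669297) = 1/4.669297 = 0.2142.

0.2142


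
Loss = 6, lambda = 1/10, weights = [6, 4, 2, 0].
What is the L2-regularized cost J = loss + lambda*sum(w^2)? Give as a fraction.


L2 sq norm = sum(w^2) = 56. J = 6 + 1/10 * 56 = 58/5.

58/5


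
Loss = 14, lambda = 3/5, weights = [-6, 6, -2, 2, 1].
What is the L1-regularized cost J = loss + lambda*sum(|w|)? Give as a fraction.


L1 norm = sum(|w|) = 17. J = 14 + 3/5 * 17 = 121/5.

121/5


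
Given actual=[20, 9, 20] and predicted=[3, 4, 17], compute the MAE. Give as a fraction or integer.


MAE = (1/3) * (|20-3|=17 + |9-4|=5 + |20-17|=3). Sum = 25. MAE = 25/3.

25/3


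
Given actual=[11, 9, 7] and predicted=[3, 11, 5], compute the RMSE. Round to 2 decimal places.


MSE = 24.0000. RMSE = sqrt(24.0000) = 4.90.

4.90


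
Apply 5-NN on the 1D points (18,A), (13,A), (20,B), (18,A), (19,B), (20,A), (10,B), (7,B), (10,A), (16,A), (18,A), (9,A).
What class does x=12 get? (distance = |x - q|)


Distances: |18-12|=6, |13-12|=1, |20-12|=8, |18-12|=6, |19-12|=7, |20-12|=8, |10-12|=2, |7-12|=5, |10-12|=2, |16-12|=4, |18-12|=6, |9-12|=3. 5 nearest: (13,A), (10,A), (10,B), (9,A), (16,A). Counts: {'A': 4, 'B': 1}. Majority class: A.

A


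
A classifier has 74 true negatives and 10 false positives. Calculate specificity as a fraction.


Specificity = TN / (TN + FP) = 74 / 84 = 37/42.

37/42


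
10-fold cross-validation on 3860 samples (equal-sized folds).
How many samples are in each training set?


Each validation fold has 3860/10 = 386 samples. Training set = 3860 - 386 = 3474.

3474


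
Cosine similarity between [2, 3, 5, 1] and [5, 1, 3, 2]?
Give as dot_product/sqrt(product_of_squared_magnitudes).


dot = 30. |a|^2 = 39, |b|^2 = 39. cos = 30/sqrt(1521).

30/sqrt(1521)


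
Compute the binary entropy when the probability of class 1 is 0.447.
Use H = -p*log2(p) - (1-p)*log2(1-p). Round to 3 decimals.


H = -0.447*log2(0.447) - 0.553*log2(0.553) = 0.992.

0.992


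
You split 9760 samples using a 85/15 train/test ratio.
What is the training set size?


Test set = 9760 * 15% = 1464. Training set = 9760 - 1464 = 8296.

8296


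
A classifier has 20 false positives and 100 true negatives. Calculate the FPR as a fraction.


FPR = FP / (FP + TN) = 20 / 120 = 1/6.

1/6


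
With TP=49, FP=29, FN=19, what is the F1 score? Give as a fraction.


Precision = 49/78 = 49/78. Recall = 49/68 = 49/68. F1 = 2*P*R/(P+R) = 49/73.

49/73


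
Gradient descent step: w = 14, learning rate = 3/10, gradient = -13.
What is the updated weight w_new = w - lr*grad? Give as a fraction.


w_new = 14 - 3/10 * -13 = 14 - -39/10 = 179/10.

179/10


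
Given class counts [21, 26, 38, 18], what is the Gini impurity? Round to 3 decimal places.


Total = 103. Proportions: 21/103, 26/103, 38/103, 18/103. sum(p_i^2) = 0.2719. Gini = 1 - 0.2719 = 0.7281, which rounds to 0.728.

0.728


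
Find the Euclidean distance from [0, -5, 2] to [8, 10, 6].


d = sqrt(sum of squared differences). (0-8)^2=64, (-5-10)^2=225, (2-6)^2=16. Sum = 305.

sqrt(305)


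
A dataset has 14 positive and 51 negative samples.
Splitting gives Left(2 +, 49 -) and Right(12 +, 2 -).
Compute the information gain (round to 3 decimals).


H(parent) = 0.7516. H(left) = 0.2387, H(right) = 0.5917. Weighted = (51/65)*0.2387 + (14/65)*0.5917 = 0.3147. IG = 0.7516 - 0.3147 = 0.4369, which rounds to 0.437.

0.437


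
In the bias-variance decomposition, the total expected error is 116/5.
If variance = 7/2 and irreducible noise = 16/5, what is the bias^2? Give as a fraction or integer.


Total error = bias^2 + variance + irreducible noise. So bias^2 = 116/5 - 7/2 - 16/5 = 33/2.

33/2


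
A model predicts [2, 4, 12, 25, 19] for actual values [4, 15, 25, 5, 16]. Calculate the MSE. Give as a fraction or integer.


MSE = (1/5) * ((4-2)^2=4 + (15-4)^2=121 + (25-12)^2=169 + (5-25)^2=400 + (16-19)^2=9). Sum = 703. MSE = 703/5.

703/5


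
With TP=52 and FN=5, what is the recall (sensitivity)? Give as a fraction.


Recall = TP / (TP + FN) = 52 / 57 = 52/57.

52/57


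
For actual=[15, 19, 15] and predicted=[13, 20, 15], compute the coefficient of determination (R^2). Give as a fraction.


Mean(y) = 49/3. SS_res = 5. SS_tot = 32/3. R^2 = 1 - 5/(32/3) = 17/32.

17/32


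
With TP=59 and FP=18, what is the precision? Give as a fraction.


Precision = TP / (TP + FP) = 59 / 77 = 59/77.

59/77


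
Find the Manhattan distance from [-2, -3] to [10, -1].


d = sum of absolute differences: |-2-10|=12 + |-3--1|=2 = 14.

14


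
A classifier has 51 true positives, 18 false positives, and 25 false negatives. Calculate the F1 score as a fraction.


Precision = 51/69 = 17/23. Recall = 51/76 = 51/76. F1 = 2*P*R/(P+R) = 102/145.

102/145


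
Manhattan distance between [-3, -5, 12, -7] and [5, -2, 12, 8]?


d = sum of absolute differences: |-3-5|=8 + |-5--2|=3 + |12-12|=0 + |-7-8|=15 = 26.

26


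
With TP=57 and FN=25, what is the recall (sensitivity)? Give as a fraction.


Recall = TP / (TP + FN) = 57 / 82 = 57/82.

57/82


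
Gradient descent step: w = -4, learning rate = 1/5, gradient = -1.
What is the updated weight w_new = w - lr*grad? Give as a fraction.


w_new = -4 - 1/5 * -1 = -4 - -1/5 = -19/5.

-19/5


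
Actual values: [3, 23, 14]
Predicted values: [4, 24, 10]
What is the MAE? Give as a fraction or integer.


MAE = (1/3) * (|3-4|=1 + |23-24|=1 + |14-10|=4). Sum = 6. MAE = 2.

2


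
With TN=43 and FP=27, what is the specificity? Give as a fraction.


Specificity = TN / (TN + FP) = 43 / 70 = 43/70.

43/70


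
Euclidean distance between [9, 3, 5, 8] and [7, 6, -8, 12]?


d = sqrt(sum of squared differences). (9-7)^2=4, (3-6)^2=9, (5--8)^2=169, (8-12)^2=16. Sum = 198.

sqrt(198)


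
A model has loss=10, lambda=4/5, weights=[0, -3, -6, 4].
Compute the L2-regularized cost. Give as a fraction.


L2 sq norm = sum(w^2) = 61. J = 10 + 4/5 * 61 = 294/5.

294/5


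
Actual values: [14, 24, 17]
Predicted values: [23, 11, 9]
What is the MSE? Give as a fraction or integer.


MSE = (1/3) * ((14-23)^2=81 + (24-11)^2=169 + (17-9)^2=64). Sum = 314. MSE = 314/3.

314/3


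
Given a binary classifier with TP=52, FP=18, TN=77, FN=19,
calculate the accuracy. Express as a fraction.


Accuracy = (TP + TN) / (TP + TN + FP + FN) = (52 + 77) / 166 = 129/166.

129/166


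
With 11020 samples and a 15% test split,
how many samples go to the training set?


Test set = 11020 * 15% = 1653. Training set = 11020 - 1653 = 9367.

9367


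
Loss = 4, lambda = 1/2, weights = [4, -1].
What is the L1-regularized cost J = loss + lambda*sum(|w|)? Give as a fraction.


L1 norm = sum(|w|) = 5. J = 4 + 1/2 * 5 = 13/2.

13/2


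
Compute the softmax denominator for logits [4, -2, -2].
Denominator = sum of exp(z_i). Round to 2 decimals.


Denom = e^4=54.5982 + e^-2=0.1353 + e^-2=0.1353. Sum = 54.8688, which rounds to 54.87.

54.87


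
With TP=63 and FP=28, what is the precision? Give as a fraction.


Precision = TP / (TP + FP) = 63 / 91 = 9/13.

9/13


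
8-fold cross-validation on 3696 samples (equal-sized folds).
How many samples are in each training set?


Each validation fold has 3696/8 = 462 samples. Training set = 3696 - 462 = 3234.

3234


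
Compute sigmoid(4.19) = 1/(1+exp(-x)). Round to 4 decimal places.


sigma(4.19) = 1/(1+e^(-4.19)) = 1/(1+0.015146) = 1/1.015146 = 0.9851.

0.9851


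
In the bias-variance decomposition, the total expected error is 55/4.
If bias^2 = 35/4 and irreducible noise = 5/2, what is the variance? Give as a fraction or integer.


Total error = bias^2 + variance + irreducible noise. So variance = 55/4 - 35/4 - 5/2 = 5/2.

5/2


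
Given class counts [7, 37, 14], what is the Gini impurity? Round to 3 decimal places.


Total = 58. Proportions: 7/58, 37/58, 14/58. sum(p_i^2) = 0.4798. Gini = 1 - 0.4798 = 0.5202, which rounds to 0.520.

0.520


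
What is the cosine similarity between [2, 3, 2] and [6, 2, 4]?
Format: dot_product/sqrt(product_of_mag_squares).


dot = 26. |a|^2 = 17, |b|^2 = 56. cos = 26/sqrt(952).

26/sqrt(952)


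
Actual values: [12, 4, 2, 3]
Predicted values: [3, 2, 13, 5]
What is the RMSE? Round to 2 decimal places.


MSE = 52.5000. RMSE = sqrt(52.5000) = 7.25.

7.25


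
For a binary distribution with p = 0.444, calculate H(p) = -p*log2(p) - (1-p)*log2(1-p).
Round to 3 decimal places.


H = -0.444*log2(0.444) - 0.556*log2(0.556) = 0.991.

0.991


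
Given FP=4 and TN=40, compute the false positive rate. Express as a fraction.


FPR = FP / (FP + TN) = 4 / 44 = 1/11.

1/11


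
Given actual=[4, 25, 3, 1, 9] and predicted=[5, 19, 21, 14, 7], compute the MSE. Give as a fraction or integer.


MSE = (1/5) * ((4-5)^2=1 + (25-19)^2=36 + (3-21)^2=324 + (1-14)^2=169 + (9-7)^2=4). Sum = 534. MSE = 534/5.

534/5


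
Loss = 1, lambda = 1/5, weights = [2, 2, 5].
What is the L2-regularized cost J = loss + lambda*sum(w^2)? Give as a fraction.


L2 sq norm = sum(w^2) = 33. J = 1 + 1/5 * 33 = 38/5.

38/5


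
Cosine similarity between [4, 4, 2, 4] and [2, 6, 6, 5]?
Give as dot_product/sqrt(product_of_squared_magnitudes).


dot = 64. |a|^2 = 52, |b|^2 = 101. cos = 64/sqrt(5252).

64/sqrt(5252)


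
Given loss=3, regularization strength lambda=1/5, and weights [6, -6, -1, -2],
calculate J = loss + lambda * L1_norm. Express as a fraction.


L1 norm = sum(|w|) = 15. J = 3 + 1/5 * 15 = 6.

6


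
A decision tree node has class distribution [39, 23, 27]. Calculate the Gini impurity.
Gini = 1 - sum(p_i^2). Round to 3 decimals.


Total = 89. Proportions: 39/89, 23/89, 27/89. sum(p_i^2) = 0.3508. Gini = 1 - 0.3508 = 0.6492, which rounds to 0.649.

0.649


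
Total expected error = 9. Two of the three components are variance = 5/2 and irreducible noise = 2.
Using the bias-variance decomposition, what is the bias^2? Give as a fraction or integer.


Total error = bias^2 + variance + irreducible noise. So bias^2 = 9 - 5/2 - 2 = 9/2.

9/2


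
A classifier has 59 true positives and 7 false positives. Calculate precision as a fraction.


Precision = TP / (TP + FP) = 59 / 66 = 59/66.

59/66


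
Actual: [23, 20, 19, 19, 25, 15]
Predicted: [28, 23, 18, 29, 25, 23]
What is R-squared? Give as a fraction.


Mean(y) = 121/6. SS_res = 199. SS_tot = 365/6. R^2 = 1 - 199/(365/6) = -829/365.

-829/365


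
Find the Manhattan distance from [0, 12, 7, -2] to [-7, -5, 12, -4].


d = sum of absolute differences: |0--7|=7 + |12--5|=17 + |7-12|=5 + |-2--4|=2 = 31.

31


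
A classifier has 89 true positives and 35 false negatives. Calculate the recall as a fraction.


Recall = TP / (TP + FN) = 89 / 124 = 89/124.

89/124


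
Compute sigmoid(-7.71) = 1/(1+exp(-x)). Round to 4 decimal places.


sigma(-7.71) = 1/(1+e^(7.71)) = 1/(1+2230.542258) = 1/2231.542258 = 0.0004.

0.0004


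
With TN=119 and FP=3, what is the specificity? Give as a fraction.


Specificity = TN / (TN + FP) = 119 / 122 = 119/122.

119/122


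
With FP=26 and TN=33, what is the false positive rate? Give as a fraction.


FPR = FP / (FP + TN) = 26 / 59 = 26/59.

26/59


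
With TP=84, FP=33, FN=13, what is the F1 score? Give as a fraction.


Precision = 84/117 = 28/39. Recall = 84/97 = 84/97. F1 = 2*P*R/(P+R) = 84/107.

84/107


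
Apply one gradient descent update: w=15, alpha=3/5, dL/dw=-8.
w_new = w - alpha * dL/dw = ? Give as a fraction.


w_new = 15 - 3/5 * -8 = 15 - -24/5 = 99/5.

99/5


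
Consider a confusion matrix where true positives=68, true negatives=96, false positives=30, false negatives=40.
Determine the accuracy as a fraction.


Accuracy = (TP + TN) / (TP + TN + FP + FN) = (68 + 96) / 234 = 82/117.

82/117


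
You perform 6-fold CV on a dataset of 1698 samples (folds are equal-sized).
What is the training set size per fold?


Each validation fold has 1698/6 = 283 samples. Training set = 1698 - 283 = 1415.

1415


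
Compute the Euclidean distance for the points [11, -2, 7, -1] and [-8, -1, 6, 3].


d = sqrt(sum of squared differences). (11--8)^2=361, (-2--1)^2=1, (7-6)^2=1, (-1-3)^2=16. Sum = 379.

sqrt(379)


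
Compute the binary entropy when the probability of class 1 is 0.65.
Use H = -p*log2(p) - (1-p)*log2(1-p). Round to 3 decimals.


H = -0.65*log2(0.65) - 0.35*log2(0.35) = 0.934.

0.934


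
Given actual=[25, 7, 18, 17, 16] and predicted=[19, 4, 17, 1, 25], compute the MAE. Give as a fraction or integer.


MAE = (1/5) * (|25-19|=6 + |7-4|=3 + |18-17|=1 + |17-1|=16 + |16-25|=9). Sum = 35. MAE = 7.

7


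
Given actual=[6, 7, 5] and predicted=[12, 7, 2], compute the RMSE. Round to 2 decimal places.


MSE = 15.0000. RMSE = sqrt(15.0000) = 3.87.

3.87


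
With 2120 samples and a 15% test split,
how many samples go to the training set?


Test set = 2120 * 15% = 318. Training set = 2120 - 318 = 1802.

1802


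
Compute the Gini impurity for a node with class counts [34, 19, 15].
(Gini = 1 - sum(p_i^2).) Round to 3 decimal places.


Total = 68. Proportions: 34/68, 19/68, 15/68. sum(p_i^2) = 0.3767. Gini = 1 - 0.3767 = 0.6233, which rounds to 0.623.

0.623


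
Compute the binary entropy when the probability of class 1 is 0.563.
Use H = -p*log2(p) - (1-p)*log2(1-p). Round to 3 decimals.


H = -0.563*log2(0.563) - 0.437*log2(0.437) = 0.989.

0.989


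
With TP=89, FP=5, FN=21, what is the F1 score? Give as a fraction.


Precision = 89/94 = 89/94. Recall = 89/110 = 89/110. F1 = 2*P*R/(P+R) = 89/102.

89/102


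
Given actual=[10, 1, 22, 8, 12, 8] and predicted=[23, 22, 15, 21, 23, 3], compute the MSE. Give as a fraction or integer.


MSE = (1/6) * ((10-23)^2=169 + (1-22)^2=441 + (22-15)^2=49 + (8-21)^2=169 + (12-23)^2=121 + (8-3)^2=25). Sum = 974. MSE = 487/3.

487/3


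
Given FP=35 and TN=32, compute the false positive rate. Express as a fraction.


FPR = FP / (FP + TN) = 35 / 67 = 35/67.

35/67


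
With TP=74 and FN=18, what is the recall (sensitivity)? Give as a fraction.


Recall = TP / (TP + FN) = 74 / 92 = 37/46.

37/46


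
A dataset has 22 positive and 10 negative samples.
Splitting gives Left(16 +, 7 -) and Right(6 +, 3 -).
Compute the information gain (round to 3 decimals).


H(parent) = 0.8960. H(left) = 0.8865, H(right) = 0.9183. Weighted = (23/32)*0.8865 + (9/32)*0.9183 = 0.8954. IG = 0.8960 - 0.8954 = 0.0006, which rounds to 0.001.

0.001


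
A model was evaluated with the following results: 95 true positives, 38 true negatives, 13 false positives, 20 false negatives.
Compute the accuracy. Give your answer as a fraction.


Accuracy = (TP + TN) / (TP + TN + FP + FN) = (95 + 38) / 166 = 133/166.

133/166


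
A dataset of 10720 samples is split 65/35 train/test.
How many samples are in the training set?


Test set = 10720 * 35% = 3752. Training set = 10720 - 3752 = 6968.

6968


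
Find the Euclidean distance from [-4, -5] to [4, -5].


d = sqrt(sum of squared differences). (-4-4)^2=64, (-5--5)^2=0. Sum = 64.

8


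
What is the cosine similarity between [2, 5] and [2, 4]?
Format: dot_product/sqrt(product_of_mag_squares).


dot = 24. |a|^2 = 29, |b|^2 = 20. cos = 24/sqrt(580).

24/sqrt(580)


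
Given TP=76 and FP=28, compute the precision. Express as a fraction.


Precision = TP / (TP + FP) = 76 / 104 = 19/26.

19/26


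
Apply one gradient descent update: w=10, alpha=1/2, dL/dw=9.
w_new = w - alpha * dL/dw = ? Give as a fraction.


w_new = 10 - 1/2 * 9 = 10 - 9/2 = 11/2.

11/2


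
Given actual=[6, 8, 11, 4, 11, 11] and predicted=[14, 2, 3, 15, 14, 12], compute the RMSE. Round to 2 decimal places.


MSE = 49.1667. RMSE = sqrt(49.1667) = 7.01.

7.01


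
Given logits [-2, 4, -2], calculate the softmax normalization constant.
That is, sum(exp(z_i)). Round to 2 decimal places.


Denom = e^-2=0.1353 + e^4=54.5982 + e^-2=0.1353. Sum = 54.8688, which rounds to 54.87.

54.87


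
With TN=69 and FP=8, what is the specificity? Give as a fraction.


Specificity = TN / (TN + FP) = 69 / 77 = 69/77.

69/77


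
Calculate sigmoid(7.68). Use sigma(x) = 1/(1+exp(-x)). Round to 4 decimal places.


sigma(7.68) = 1/(1+e^(-7.68)) = 1/(1+0.000462) = 1/1.000462 = 0.9995.

0.9995


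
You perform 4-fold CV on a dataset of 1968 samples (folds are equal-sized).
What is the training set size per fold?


Each validation fold has 1968/4 = 492 samples. Training set = 1968 - 492 = 1476.

1476


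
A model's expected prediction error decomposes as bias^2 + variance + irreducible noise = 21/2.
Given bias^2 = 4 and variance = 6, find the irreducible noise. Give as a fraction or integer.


Total error = bias^2 + variance + irreducible noise. So irreducible noise = 21/2 - 4 - 6 = 1/2.

1/2


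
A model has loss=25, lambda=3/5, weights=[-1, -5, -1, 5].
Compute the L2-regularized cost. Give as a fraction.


L2 sq norm = sum(w^2) = 52. J = 25 + 3/5 * 52 = 281/5.

281/5


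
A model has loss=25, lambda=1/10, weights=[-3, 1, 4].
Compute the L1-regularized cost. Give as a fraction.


L1 norm = sum(|w|) = 8. J = 25 + 1/10 * 8 = 129/5.

129/5


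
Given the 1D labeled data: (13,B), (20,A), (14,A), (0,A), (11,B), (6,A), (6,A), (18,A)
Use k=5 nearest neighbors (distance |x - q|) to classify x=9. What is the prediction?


Distances: |13-9|=4, |20-9|=11, |14-9|=5, |0-9|=9, |11-9|=2, |6-9|=3, |6-9|=3, |18-9|=9. 5 nearest: (11,B), (6,A), (6,A), (13,B), (14,A). Counts: {'B': 2, 'A': 3}. Majority class: A.

A


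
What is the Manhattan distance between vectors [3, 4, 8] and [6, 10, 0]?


d = sum of absolute differences: |3-6|=3 + |4-10|=6 + |8-0|=8 = 17.

17


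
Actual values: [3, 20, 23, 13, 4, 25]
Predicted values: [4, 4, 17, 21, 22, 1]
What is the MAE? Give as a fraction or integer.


MAE = (1/6) * (|3-4|=1 + |20-4|=16 + |23-17|=6 + |13-21|=8 + |4-22|=18 + |25-1|=24). Sum = 73. MAE = 73/6.

73/6


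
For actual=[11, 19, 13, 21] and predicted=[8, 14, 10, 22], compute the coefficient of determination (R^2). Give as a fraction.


Mean(y) = 16. SS_res = 44. SS_tot = 68. R^2 = 1 - 44/(68) = 6/17.

6/17


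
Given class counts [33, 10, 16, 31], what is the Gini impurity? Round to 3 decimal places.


Total = 90. Proportions: 33/90, 10/90, 16/90, 31/90. sum(p_i^2) = 0.2970. Gini = 1 - 0.2970 = 0.7030, which rounds to 0.703.

0.703


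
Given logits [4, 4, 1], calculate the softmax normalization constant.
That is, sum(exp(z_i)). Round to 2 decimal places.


Denom = e^4=54.5982 + e^4=54.5982 + e^1=2.7183. Sum = 111.9147, which rounds to 111.91.

111.91


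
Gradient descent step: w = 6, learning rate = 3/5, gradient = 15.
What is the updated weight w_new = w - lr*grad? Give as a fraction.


w_new = 6 - 3/5 * 15 = 6 - 9 = -3.

-3


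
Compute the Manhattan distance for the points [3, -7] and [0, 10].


d = sum of absolute differences: |3-0|=3 + |-7-10|=17 = 20.

20


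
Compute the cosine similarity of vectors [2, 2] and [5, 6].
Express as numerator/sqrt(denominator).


dot = 22. |a|^2 = 8, |b|^2 = 61. cos = 22/sqrt(488).

22/sqrt(488)


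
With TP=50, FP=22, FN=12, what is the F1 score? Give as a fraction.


Precision = 50/72 = 25/36. Recall = 50/62 = 25/31. F1 = 2*P*R/(P+R) = 50/67.

50/67


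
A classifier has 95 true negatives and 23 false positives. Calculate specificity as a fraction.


Specificity = TN / (TN + FP) = 95 / 118 = 95/118.

95/118


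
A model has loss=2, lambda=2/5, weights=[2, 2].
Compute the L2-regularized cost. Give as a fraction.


L2 sq norm = sum(w^2) = 8. J = 2 + 2/5 * 8 = 26/5.

26/5


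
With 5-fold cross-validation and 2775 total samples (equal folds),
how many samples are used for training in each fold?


Each validation fold has 2775/5 = 555 samples. Training set = 2775 - 555 = 2220.

2220


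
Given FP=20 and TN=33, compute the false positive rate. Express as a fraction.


FPR = FP / (FP + TN) = 20 / 53 = 20/53.

20/53


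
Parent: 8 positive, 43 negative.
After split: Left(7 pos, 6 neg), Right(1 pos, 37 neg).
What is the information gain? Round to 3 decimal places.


H(parent) = 0.6268. H(left) = 0.9957, H(right) = 0.1756. Weighted = (13/51)*0.9957 + (38/51)*0.1756 = 0.3846. IG = 0.6268 - 0.3846 = 0.2422, which rounds to 0.242.

0.242


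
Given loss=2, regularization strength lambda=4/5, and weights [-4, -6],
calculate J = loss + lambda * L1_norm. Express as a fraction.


L1 norm = sum(|w|) = 10. J = 2 + 4/5 * 10 = 10.

10


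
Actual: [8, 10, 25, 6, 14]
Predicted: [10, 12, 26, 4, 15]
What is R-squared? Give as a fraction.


Mean(y) = 63/5. SS_res = 14. SS_tot = 1136/5. R^2 = 1 - 14/(1136/5) = 533/568.

533/568


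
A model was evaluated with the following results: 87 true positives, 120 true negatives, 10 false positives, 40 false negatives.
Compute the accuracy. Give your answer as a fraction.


Accuracy = (TP + TN) / (TP + TN + FP + FN) = (87 + 120) / 257 = 207/257.

207/257


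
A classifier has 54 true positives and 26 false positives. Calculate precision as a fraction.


Precision = TP / (TP + FP) = 54 / 80 = 27/40.

27/40


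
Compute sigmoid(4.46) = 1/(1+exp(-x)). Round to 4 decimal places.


sigma(4.46) = 1/(1+e^(-4.46)) = 1/(1+0.011562) = 1/1.011562 = 0.9886.

0.9886


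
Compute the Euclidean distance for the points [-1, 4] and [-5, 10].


d = sqrt(sum of squared differences). (-1--5)^2=16, (4-10)^2=36. Sum = 52.

sqrt(52)


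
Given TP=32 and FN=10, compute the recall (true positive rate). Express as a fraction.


Recall = TP / (TP + FN) = 32 / 42 = 16/21.

16/21


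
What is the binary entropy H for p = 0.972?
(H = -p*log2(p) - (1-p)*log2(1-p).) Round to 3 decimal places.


H = -0.972*log2(0.972) - 0.028*log2(0.028) = 0.184.

0.184


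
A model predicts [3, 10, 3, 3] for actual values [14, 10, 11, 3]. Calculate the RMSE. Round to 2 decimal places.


MSE = 46.2500. RMSE = sqrt(46.2500) = 6.80.

6.80


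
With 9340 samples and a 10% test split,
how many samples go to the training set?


Test set = 9340 * 10% = 934. Training set = 9340 - 934 = 8406.

8406


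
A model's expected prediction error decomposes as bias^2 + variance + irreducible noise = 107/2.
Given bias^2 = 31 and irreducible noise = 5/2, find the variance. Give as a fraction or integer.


Total error = bias^2 + variance + irreducible noise. So variance = 107/2 - 31 - 5/2 = 20.

20


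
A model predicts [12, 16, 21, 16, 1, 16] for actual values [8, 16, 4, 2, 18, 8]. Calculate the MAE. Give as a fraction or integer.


MAE = (1/6) * (|8-12|=4 + |16-16|=0 + |4-21|=17 + |2-16|=14 + |18-1|=17 + |8-16|=8). Sum = 60. MAE = 10.

10


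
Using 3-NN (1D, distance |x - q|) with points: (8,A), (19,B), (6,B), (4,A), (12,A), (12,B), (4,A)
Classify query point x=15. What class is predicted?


Distances: |8-15|=7, |19-15|=4, |6-15|=9, |4-15|=11, |12-15|=3, |12-15|=3, |4-15|=11. 3 nearest: (12,A), (12,B), (19,B). Counts: {'A': 1, 'B': 2}. Majority class: B.

B


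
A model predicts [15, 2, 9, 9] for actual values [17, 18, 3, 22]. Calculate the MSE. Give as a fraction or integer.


MSE = (1/4) * ((17-15)^2=4 + (18-2)^2=256 + (3-9)^2=36 + (22-9)^2=169). Sum = 465. MSE = 465/4.

465/4


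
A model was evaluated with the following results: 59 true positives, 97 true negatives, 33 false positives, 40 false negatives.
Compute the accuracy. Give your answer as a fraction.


Accuracy = (TP + TN) / (TP + TN + FP + FN) = (59 + 97) / 229 = 156/229.

156/229


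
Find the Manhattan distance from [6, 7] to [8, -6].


d = sum of absolute differences: |6-8|=2 + |7--6|=13 = 15.

15


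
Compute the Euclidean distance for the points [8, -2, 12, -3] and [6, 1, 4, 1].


d = sqrt(sum of squared differences). (8-6)^2=4, (-2-1)^2=9, (12-4)^2=64, (-3-1)^2=16. Sum = 93.

sqrt(93)


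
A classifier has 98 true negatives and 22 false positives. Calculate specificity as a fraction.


Specificity = TN / (TN + FP) = 98 / 120 = 49/60.

49/60


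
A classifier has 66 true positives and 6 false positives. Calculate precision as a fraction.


Precision = TP / (TP + FP) = 66 / 72 = 11/12.

11/12


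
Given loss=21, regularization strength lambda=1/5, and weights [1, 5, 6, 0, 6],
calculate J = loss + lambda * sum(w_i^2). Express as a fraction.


L2 sq norm = sum(w^2) = 98. J = 21 + 1/5 * 98 = 203/5.

203/5


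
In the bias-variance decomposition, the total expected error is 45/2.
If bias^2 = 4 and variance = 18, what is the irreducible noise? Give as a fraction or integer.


Total error = bias^2 + variance + irreducible noise. So irreducible noise = 45/2 - 4 - 18 = 1/2.

1/2


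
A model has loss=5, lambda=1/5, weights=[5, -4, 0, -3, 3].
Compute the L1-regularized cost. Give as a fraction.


L1 norm = sum(|w|) = 15. J = 5 + 1/5 * 15 = 8.

8


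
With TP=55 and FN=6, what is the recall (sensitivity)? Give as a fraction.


Recall = TP / (TP + FN) = 55 / 61 = 55/61.

55/61


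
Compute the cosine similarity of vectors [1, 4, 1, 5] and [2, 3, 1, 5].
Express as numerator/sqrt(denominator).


dot = 40. |a|^2 = 43, |b|^2 = 39. cos = 40/sqrt(1677).

40/sqrt(1677)


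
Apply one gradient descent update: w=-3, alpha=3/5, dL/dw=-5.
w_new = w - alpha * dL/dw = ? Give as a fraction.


w_new = -3 - 3/5 * -5 = -3 - -3 = 0.

0


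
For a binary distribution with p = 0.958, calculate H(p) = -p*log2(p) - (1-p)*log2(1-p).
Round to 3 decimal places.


H = -0.958*log2(0.958) - 0.042*log2(0.042) = 0.251.

0.251


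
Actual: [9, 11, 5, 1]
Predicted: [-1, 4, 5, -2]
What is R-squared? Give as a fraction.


Mean(y) = 13/2. SS_res = 158. SS_tot = 59. R^2 = 1 - 158/(59) = -99/59.

-99/59


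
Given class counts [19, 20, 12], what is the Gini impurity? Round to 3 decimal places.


Total = 51. Proportions: 19/51, 20/51, 12/51. sum(p_i^2) = 0.3479. Gini = 1 - 0.3479 = 0.6521, which rounds to 0.652.

0.652
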